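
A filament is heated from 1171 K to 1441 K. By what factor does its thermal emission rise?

ratio ≈ 2.29

P ∝ T⁴, so the ratio is (1441/1171)⁴ = (1.231)⁴ = 2.29.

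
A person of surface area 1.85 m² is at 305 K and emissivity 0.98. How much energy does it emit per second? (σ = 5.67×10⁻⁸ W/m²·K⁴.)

P = εσAT⁴ = 0.98 × 5.67×10⁻⁸ × 1.85 × (305)⁴ = 0.98 × 5.67×10⁻⁸ × 1.85 × 8.65×10^9.
P = 890 W.

P ≈ 890 W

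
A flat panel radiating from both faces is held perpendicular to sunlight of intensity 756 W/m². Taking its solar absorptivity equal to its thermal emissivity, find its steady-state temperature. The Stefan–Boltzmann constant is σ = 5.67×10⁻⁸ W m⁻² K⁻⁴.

Absorbed flux αS = emitted flux 2εσT⁴ per unit area; with α = ε this gives T = (S/2σ)^(1/4).
T = (756 / (2 × 5.67×10⁻⁸))^(1/4) = (6.67×10^9)^(1/4).
T = 286 K.

T ≈ 286 K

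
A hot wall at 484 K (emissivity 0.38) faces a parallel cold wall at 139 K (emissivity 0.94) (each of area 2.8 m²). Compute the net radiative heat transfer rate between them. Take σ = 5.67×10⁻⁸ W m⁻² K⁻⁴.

Q ≈ 3210 W

For two large parallel gray plates, q = σ(T₁⁴ − T₂⁴) / (1/ε₁ + 1/ε₂ − 1).
1/ε₁ + 1/ε₂ − 1 = 1/0.38 + 1/0.94 − 1 = 2.695.
T₁⁴ − T₂⁴ = 5.49×10^10 − 3.73×10^8 = 5.45×10^10 K⁴.
q = 5.67×10⁻⁸ × 5.45×10^10 / 2.695 = 1150 W/m².
Q = q·A = 1150 × 2.8 = 3210 W.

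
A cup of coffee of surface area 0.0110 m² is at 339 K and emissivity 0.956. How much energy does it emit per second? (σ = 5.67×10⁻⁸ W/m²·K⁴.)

P = εσAT⁴ = 0.956 × 5.67×10⁻⁸ × 0.0110 × (339)⁴ = 0.956 × 5.67×10⁻⁸ × 0.0110 × 1.32×10^10.
P = 7.87 W.

P ≈ 7.87 W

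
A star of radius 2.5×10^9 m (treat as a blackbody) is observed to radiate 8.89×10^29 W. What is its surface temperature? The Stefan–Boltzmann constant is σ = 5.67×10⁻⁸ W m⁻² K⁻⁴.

T ≈ 21100 K

A = 4πr² = 4π × (2.5×10^9)² = 7.85×10^19 m².
From P = σAT⁴, T = (P / σA)^(1/4) = (8.89×10^29 / (5.67×10⁻⁸ × 7.85×10^19))^(1/4).
T = (2.00×10^17)^(1/4) = 21100 K.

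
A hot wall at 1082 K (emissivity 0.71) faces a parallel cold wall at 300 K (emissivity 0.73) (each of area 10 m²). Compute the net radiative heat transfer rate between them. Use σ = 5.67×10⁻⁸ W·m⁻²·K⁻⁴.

Q ≈ 4.34×10^5 W

For two large parallel gray plates, q = σ(T₁⁴ − T₂⁴) / (1/ε₁ + 1/ε₂ − 1).
1/ε₁ + 1/ε₂ − 1 = 1/0.71 + 1/0.73 − 1 = 1.778.
T₁⁴ − T₂⁴ = 1.37×10^12 − 8.10×10^9 = 1.36×10^12 K⁴.
q = 5.67×10⁻⁸ × 1.36×10^12 / 1.778 = 43400 W/m².
Q = q·A = 43400 × 10 = 4.34×10^5 W.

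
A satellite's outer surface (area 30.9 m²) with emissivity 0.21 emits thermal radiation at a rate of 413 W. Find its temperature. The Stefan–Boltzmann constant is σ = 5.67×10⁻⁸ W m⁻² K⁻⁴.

From P = εσAT⁴, T = (P / εσA)^(1/4) = (413 / (0.21 × 5.67×10⁻⁸ × 30.9))^(1/4).
T = (1.12×10^9)^(1/4) = 183 K.

T ≈ 183 K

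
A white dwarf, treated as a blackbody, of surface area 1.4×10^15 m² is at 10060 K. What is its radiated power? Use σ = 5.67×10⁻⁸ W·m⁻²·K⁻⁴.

P ≈ 8.13×10^23 W

P = σAT⁴ = 5.67×10⁻⁸ × 1.40×10^15 × (10060)⁴ = 5.67×10⁻⁸ × 1.40×10^15 × 1.02×10^16.
P = 8.13×10^23 W.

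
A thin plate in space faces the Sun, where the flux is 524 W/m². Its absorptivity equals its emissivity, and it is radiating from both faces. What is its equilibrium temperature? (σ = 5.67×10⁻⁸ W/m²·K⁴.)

Absorbed flux αS = emitted flux 2εσT⁴ per unit area; with α = ε this gives T = (S/2σ)^(1/4).
T = (524 / (2 × 5.67×10⁻⁸))^(1/4) = (4.62×10^9)^(1/4).
T = 261 K.

T ≈ 261 K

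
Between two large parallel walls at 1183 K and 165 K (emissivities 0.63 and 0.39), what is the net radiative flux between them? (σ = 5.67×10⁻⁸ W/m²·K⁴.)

For two large parallel gray plates, q = σ(T₁⁴ − T₂⁴) / (1/ε₁ + 1/ε₂ − 1).
1/ε₁ + 1/ε₂ − 1 = 1/0.63 + 1/0.39 − 1 = 3.151.
T₁⁴ − T₂⁴ = 1.96×10^12 − 7.41×10^8 = 1.96×10^12 K⁴.
q = 5.67×10⁻⁸ × 1.96×10^12 / 3.151 = 35200 W/m².

q ≈ 35200 W/m²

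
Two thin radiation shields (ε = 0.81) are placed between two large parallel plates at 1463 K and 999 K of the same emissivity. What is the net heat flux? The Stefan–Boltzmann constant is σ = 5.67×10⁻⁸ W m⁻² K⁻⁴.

Each of the 3 gaps contributes resistance (2/ε − 1) = 2/0.81 − 1 = 1.469; total = 4.407.
q = σ(T₁⁴ − T₂⁴) / 4.407 = 5.67×10⁻⁸ × 3.59×10^12 / 4.407 = 46100 W/m².

q ≈ 46100 W/m²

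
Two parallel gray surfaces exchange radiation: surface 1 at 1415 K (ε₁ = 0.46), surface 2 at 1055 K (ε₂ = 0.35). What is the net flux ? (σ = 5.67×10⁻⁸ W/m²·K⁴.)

q ≈ 39000 W/m²

For two large parallel gray plates, q = σ(T₁⁴ − T₂⁴) / (1/ε₁ + 1/ε₂ − 1).
1/ε₁ + 1/ε₂ − 1 = 1/0.46 + 1/0.35 − 1 = 4.031.
T₁⁴ − T₂⁴ = 4.01×10^12 − 1.24×10^12 = 2.77×10^12 K⁴.
q = 5.67×10⁻⁸ × 2.77×10^12 / 4.031 = 39000 W/m².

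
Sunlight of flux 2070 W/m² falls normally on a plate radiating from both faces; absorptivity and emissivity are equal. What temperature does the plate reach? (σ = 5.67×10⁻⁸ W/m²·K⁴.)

Absorbed flux αS = emitted flux 2εσT⁴ per unit area; with α = ε this gives T = (S/2σ)^(1/4).
T = (2070 / (2 × 5.67×10⁻⁸))^(1/4) = (1.83×10^10)^(1/4).
T = 368 K.

T ≈ 368 K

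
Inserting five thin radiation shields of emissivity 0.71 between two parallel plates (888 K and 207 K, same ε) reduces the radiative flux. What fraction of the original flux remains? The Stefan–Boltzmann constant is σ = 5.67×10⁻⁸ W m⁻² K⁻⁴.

ratio ≈ 0.167

With N identical shields there are N+1 = 6 gaps in series, each with the same radiative resistance, so the flux falls to 1/(N+1) of its unshielded value.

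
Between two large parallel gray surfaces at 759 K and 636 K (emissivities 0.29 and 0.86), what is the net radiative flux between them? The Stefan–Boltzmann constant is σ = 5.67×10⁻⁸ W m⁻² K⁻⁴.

q ≈ 2640 W/m²

For two large parallel gray plates, q = σ(T₁⁴ − T₂⁴) / (1/ε₁ + 1/ε₂ − 1).
1/ε₁ + 1/ε₂ − 1 = 1/0.29 + 1/0.86 − 1 = 3.611.
T₁⁴ − T₂⁴ = 3.32×10^11 − 1.64×10^11 = 1.68×10^11 K⁴.
q = 5.67×10⁻⁸ × 1.68×10^11 / 3.611 = 2640 W/m².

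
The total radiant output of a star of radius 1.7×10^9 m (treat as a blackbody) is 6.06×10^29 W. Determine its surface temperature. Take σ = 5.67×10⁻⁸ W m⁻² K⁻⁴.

A = 4πr² = 4π × (1.7×10^9)² = 3.63×10^19 m².
From P = σAT⁴, T = (P / σA)^(1/4) = (6.06×10^29 / (5.67×10⁻⁸ × 3.63×10^19))^(1/4).
T = (2.94×10^17)^(1/4) = 23300 K.

T ≈ 23300 K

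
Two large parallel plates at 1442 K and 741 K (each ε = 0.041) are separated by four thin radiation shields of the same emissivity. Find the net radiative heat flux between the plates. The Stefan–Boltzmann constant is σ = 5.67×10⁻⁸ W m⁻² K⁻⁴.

Each of the 5 gaps contributes resistance (2/ε − 1) = 2/0.041 − 1 = 47.78; total = 238.9.
q = σ(T₁⁴ − T₂⁴) / 238.9 = 5.67×10⁻⁸ × 4.02×10^12 / 238.9 = 955 W/m².

q ≈ 955 W/m²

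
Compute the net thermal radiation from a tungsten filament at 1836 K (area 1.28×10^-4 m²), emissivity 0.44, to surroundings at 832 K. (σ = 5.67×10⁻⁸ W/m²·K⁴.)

Q = εσA(T⁴ − T_s⁴). T⁴ − T_s⁴ = (1836)⁴ − (832)⁴ = 1.14×10^13 − 4.79×10^11 = 1.09×10^13 K⁴.
Q = 0.44 × 5.67×10⁻⁸ × 1.28×10^-4 × 1.09×10^13 = 34.8 W.

Q ≈ 34.8 W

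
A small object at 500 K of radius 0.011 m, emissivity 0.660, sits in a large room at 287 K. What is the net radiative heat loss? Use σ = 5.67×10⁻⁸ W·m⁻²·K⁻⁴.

A = 4πr² = 4π × (0.011)² = 1.52×10^-3 m².
Q = εσA(T⁴ − T_s⁴). T⁴ − T_s⁴ = (500)⁴ − (287)⁴ = 6.25×10^10 − 6.78×10^9 = 5.57×10^10 K⁴.
Q = 0.660 × 5.67×10⁻⁸ × 1.52×10^-3 × 5.57×10^10 = 3.17 W.

Q ≈ 3.17 W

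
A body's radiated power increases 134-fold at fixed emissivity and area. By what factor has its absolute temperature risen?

factor ≈ 3.40

P ∝ T⁴ ⇒ T ∝ P^(1/4), so T scales by (134)^(1/4) = 3.40.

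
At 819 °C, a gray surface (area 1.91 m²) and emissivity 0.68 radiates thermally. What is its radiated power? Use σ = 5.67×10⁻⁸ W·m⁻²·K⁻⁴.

P ≈ 1.05×10^5 W

819 °C = 1092 K.
P = εσAT⁴ = 0.68 × 5.67×10⁻⁸ × 1.91 × (1092)⁴ = 0.68 × 5.67×10⁻⁸ × 1.91 × 1.42×10^12.
P = 1.05×10^5 W.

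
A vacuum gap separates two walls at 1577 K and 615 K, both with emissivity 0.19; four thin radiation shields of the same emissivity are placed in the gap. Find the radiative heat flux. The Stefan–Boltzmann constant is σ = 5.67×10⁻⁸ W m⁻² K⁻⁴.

q ≈ 7190 W/m²

Each of the 5 gaps contributes resistance (2/ε − 1) = 2/0.19 − 1 = 9.526; total = 47.63.
q = σ(T₁⁴ − T₂⁴) / 47.63 = 5.67×10⁻⁸ × 6.04×10^12 / 47.63 = 7190 W/m².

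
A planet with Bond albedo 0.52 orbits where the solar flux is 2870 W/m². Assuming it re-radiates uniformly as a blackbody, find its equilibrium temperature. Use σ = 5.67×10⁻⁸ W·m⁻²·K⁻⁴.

Power absorbed = (1−a)S·πR²; power emitted = 4πR²σT⁴. Equating and cancelling πR²:
T = ((1−a)S / 4σ)^(1/4) = (1380 / (4 × 5.67×10⁻⁸))^(1/4) = (6.07×10^9)^(1/4).
T = 279 K.

T ≈ 279 K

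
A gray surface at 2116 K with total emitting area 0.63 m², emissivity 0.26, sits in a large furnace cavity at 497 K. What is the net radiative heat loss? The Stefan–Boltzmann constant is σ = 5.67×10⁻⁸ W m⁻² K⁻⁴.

Q ≈ 1.86×10^5 W

Q = εσA(T⁴ − T_s⁴). T⁴ − T_s⁴ = (2116)⁴ − (497)⁴ = 2.00×10^13 − 6.10×10^10 = 2.00×10^13 K⁴.
Q = 0.26 × 5.67×10⁻⁸ × 0.630 × 2.00×10^13 = 1.86×10^5 W.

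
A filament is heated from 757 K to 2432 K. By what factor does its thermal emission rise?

ratio ≈ 107

P ∝ T⁴, so the ratio is (2432/757)⁴ = (3.213)⁴ = 107.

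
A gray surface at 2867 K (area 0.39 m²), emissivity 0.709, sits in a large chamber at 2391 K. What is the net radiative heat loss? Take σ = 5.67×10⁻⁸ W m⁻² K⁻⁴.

Q ≈ 5.47×10^5 W

Q = εσA(T⁴ − T_s⁴). T⁴ − T_s⁴ = (2867)⁴ − (2391)⁴ = 6.76×10^13 − 3.27×10^13 = 3.49×10^13 K⁴.
Q = 0.709 × 5.67×10⁻⁸ × 0.390 × 3.49×10^13 = 5.47×10^5 W.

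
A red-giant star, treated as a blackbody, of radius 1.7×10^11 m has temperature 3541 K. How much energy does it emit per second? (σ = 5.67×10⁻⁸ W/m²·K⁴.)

P ≈ 3.24×10^30 W

A = 4πr² = 4π × (1.7×10^11)² = 3.63×10^23 m².
P = σAT⁴ = 5.67×10⁻⁸ × 3.63×10^23 × (3541)⁴ = 5.67×10⁻⁸ × 3.63×10^23 × 1.57×10^14.
P = 3.24×10^30 W.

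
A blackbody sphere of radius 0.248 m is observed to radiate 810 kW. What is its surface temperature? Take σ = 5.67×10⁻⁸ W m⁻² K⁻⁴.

A = 4πr² = 4π × (0.248)² = 0.773 m².
From P = σAT⁴, T = (P / σA)^(1/4) = (8.10×10^5 / (5.67×10⁻⁸ × 0.773))^(1/4).
T = (1.85×10^13)^(1/4) = 2070 K.

T ≈ 2070 K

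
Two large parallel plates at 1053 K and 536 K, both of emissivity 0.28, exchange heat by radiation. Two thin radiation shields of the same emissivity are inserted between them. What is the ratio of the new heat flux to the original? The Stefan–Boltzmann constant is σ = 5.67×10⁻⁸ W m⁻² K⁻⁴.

ratio ≈ 0.333

With N identical shields there are N+1 = 3 gaps in series, each with the same radiative resistance, so the flux falls to 1/(N+1) of its unshielded value.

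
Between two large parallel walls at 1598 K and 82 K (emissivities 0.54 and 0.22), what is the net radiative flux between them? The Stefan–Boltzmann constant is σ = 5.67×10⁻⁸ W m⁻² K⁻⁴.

For two large parallel gray plates, q = σ(T₁⁴ − T₂⁴) / (1/ε₁ + 1/ε₂ − 1).
1/ε₁ + 1/ε₂ − 1 = 1/0.54 + 1/0.22 − 1 = 5.397.
T₁⁴ − T₂⁴ = 6.52×10^12 − 4.52×10^7 = 6.52×10^12 K⁴.
q = 5.67×10⁻⁸ × 6.52×10^12 / 5.397 = 68500 W/m².

q ≈ 68500 W/m²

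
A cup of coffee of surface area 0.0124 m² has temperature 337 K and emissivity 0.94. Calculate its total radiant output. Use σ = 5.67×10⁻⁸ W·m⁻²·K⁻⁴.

P = εσAT⁴ = 0.94 × 5.67×10⁻⁸ × 0.0124 × (337)⁴ = 0.94 × 5.67×10⁻⁸ × 0.0124 × 1.29×10^10.
P = 8.52 W.

P ≈ 8.52 W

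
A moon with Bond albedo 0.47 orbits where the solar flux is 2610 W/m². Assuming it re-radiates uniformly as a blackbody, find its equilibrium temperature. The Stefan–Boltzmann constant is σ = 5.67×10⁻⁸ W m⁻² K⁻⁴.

Power absorbed = (1−a)S·πR²; power emitted = 4πR²σT⁴. Equating and cancelling πR²:
T = ((1−a)S / 4σ)^(1/4) = (1380 / (4 × 5.67×10⁻⁸))^(1/4) = (6.10×10^9)^(1/4).
T = 279 K.

T ≈ 279 K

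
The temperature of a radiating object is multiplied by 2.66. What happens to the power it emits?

factor ≈ 50.1

P ∝ T⁴, so the power scales as (2.66)⁴ = 50.1.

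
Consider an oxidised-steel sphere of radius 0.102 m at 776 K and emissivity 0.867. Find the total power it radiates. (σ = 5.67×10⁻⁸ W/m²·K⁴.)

P ≈ 2330 W

A = 4πr² = 4π × (0.102)² = 0.131 m².
Stefan–Boltzmann: P = εσAT⁴ = 0.867 × 5.67×10⁻⁸ × 0.131 × (776)⁴ = 0.867 × 5.67×10⁻⁸ × 0.131 × 3.63×10^11.
P = 2330 W.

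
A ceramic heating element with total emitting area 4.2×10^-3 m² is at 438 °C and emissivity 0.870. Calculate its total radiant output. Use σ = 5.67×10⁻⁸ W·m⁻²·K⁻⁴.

P ≈ 52.9 W

438 °C = 711 K.
Stefan–Boltzmann: P = εσAT⁴ = 0.870 × 5.67×10⁻⁸ × 4.20×10^-3 × (711)⁴ = 0.870 × 5.67×10⁻⁸ × 4.20×10^-3 × 2.56×10^11.
P = 52.9 W.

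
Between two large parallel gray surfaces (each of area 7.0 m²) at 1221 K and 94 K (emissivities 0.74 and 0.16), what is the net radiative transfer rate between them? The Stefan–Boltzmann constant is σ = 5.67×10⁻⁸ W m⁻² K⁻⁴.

For two large parallel gray plates, q = σ(T₁⁴ − T₂⁴) / (1/ε₁ + 1/ε₂ − 1).
1/ε₁ + 1/ε₂ − 1 = 1/0.74 + 1/0.16 − 1 = 6.601.
T₁⁴ − T₂⁴ = 2.22×10^12 − 7.81×10^7 = 2.22×10^12 K⁴.
q = 5.67×10⁻⁸ × 2.22×10^12 / 6.601 = 19100 W/m².
Q = q·A = 19100 × 7.0 = 1.34×10^5 W.

Q ≈ 1.34×10^5 W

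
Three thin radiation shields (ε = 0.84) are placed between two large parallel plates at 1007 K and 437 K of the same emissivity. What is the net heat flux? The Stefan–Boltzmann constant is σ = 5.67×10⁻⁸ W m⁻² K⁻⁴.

Each of the 4 gaps contributes resistance (2/ε − 1) = 2/0.84 − 1 = 1.381; total = 5.524.
q = σ(T₁⁴ − T₂⁴) / 5.524 = 5.67×10⁻⁸ × 9.92×10^11 / 5.524 = 10200 W/m².

q ≈ 10200 W/m²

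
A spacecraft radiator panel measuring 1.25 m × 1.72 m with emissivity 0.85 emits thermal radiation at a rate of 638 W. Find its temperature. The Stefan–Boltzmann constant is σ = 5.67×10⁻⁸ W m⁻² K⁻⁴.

A = 1.25 × 1.72 = 2.15 m².
From P = εσAT⁴, T = (P / εσA)^(1/4) = (638 / (0.85 × 5.67×10⁻⁸ × 2.15))^(1/4).
T = (6.16×10^9)^(1/4) = 280 K.

T ≈ 280 K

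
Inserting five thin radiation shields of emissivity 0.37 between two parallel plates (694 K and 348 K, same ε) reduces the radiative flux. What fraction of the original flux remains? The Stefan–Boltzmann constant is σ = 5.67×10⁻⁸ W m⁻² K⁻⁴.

With N identical shields there are N+1 = 6 gaps in series, each with the same radiative resistance, so the flux falls to 1/(N+1) of its unshielded value.

ratio ≈ 0.167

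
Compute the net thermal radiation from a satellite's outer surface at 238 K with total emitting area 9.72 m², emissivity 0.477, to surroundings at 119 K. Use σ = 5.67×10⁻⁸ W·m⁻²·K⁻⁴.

Q ≈ 791 W

Q = εσA(T⁴ − T_s⁴). T⁴ − T_s⁴ = (238)⁴ − (119)⁴ = 3.21×10^9 − 2.01×10^8 = 3.01×10^9 K⁴.
Q = 0.477 × 5.67×10⁻⁸ × 9.72 × 3.01×10^9 = 791 W.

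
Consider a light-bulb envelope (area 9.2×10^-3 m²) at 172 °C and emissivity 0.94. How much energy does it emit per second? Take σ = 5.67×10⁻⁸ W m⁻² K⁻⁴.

172 °C = 445 K.
Stefan–Boltzmann: P = εσAT⁴ = 0.94 × 5.67×10⁻⁸ × 9.20×10^-3 × (445)⁴ = 0.94 × 5.67×10⁻⁸ × 9.20×10^-3 × 3.92×10^10.
P = 19.2 W.

P ≈ 19.2 W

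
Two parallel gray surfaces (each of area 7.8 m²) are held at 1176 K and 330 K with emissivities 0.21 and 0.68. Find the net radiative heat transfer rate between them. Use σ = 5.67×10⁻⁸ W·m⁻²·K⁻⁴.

For two large parallel gray plates, q = σ(T₁⁴ − T₂⁴) / (1/ε₁ + 1/ε₂ − 1).
1/ε₁ + 1/ε₂ − 1 = 1/0.21 + 1/0.68 − 1 = 5.232.
T₁⁴ − T₂⁴ = 1.91×10^12 − 1.19×10^10 = 1.90×10^12 K⁴.
q = 5.67×10⁻⁸ × 1.90×10^12 / 5.232 = 20600 W/m².
Q = q·A = 20600 × 7.8 = 1.61×10^5 W.

Q ≈ 1.61×10^5 W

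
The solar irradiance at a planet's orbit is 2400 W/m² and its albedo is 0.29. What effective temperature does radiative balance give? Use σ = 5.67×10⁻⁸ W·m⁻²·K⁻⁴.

Power absorbed = (1−a)S·πR²; power emitted = 4πR²σT⁴. Equating and cancelling πR²:
T = ((1−a)S / 4σ)^(1/4) = (1700 / (4 × 5.67×10⁻⁸))^(1/4) = (7.51×10^9)^(1/4).
T = 294 K.

T ≈ 294 K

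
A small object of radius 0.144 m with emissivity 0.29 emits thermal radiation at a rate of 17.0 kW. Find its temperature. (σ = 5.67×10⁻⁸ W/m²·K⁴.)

A = 4πr² = 4π × (0.144)² = 0.261 m².
From P = εσAT⁴, T = (P / εσA)^(1/4) = (17000 / (0.29 × 5.67×10⁻⁸ × 0.261))^(1/4).
T = (3.97×10^12)^(1/4) = 1410 K.

T ≈ 1410 K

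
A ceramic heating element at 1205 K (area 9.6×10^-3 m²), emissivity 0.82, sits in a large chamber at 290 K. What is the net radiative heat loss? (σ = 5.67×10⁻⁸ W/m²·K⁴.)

Q ≈ 938 W

Q = εσA(T⁴ − T_s⁴). T⁴ − T_s⁴ = (1205)⁴ − (290)⁴ = 2.11×10^12 − 7.07×10^9 = 2.10×10^12 K⁴.
Q = 0.82 × 5.67×10⁻⁸ × 9.60×10^-3 × 2.10×10^12 = 938 W.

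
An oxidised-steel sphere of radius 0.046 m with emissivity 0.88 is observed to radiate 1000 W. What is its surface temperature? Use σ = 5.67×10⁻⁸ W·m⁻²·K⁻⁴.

A = 4πr² = 4π × (0.046)² = 0.0266 m².
From P = εσAT⁴, T = (P / εσA)^(1/4) = (1000 / (0.88 × 5.67×10⁻⁸ × 0.0266))^(1/4).
T = (7.54×10^11)^(1/4) = 932 K.

T ≈ 932 K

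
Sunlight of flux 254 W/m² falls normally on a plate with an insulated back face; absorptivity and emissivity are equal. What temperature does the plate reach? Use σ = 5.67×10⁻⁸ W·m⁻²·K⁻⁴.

Absorbed flux αS = emitted flux εσT⁴ (one radiating face); with α = ε, T = (S/σ)^(1/4).
T = (254 / 5.67×10⁻⁸)^(1/4) = (4.48×10^9)^(1/4).
T = 259 K.

T ≈ 259 K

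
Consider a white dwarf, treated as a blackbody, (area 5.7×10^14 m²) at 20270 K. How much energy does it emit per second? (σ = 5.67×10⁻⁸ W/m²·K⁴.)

P ≈ 5.46×10^24 W

P = σAT⁴ = 5.67×10⁻⁸ × 5.70×10^14 × (20270)⁴ = 5.67×10⁻⁸ × 5.70×10^14 × 1.69×10^17.
P = 5.46×10^24 W.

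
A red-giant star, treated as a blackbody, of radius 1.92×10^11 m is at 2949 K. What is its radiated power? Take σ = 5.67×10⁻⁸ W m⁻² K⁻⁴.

A = 4πr² = 4π × (1.92×10^11)² = 4.63×10^23 m².
P = σAT⁴ = 5.67×10⁻⁸ × 4.63×10^23 × (2949)⁴ = 5.67×10⁻⁸ × 4.63×10^23 × 7.56×10^13.
P = 1.99×10^30 W.

P ≈ 1.99×10^30 W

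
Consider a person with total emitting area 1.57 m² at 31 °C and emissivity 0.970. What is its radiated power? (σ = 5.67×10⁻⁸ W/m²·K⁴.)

P ≈ 737 W

31 °C = 304 K.
P = εσAT⁴ = 0.970 × 5.67×10⁻⁸ × 1.57 × (304)⁴ = 0.970 × 5.67×10⁻⁸ × 1.57 × 8.54×10^9.
P = 737 W.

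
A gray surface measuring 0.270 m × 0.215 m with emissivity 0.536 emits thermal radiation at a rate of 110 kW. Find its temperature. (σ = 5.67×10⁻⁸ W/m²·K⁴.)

A = 0.270 × 0.215 = 0.0581 m².
From P = εσAT⁴, T = (P / εσA)^(1/4) = (1.10×10^5 / (0.536 × 5.67×10⁻⁸ × 0.0581))^(1/4).
T = (6.24×10^13)^(1/4) = 2810 K.

T ≈ 2810 K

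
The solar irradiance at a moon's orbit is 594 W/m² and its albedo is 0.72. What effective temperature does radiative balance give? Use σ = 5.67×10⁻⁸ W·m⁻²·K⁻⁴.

T ≈ 165 K

Power absorbed = (1−a)S·πR²; power emitted = 4πR²σT⁴. Equating and cancelling πR²:
T = ((1−a)S / 4σ)^(1/4) = (166 / (4 × 5.67×10⁻⁸))^(1/4) = (7.33×10^8)^(1/4).
T = 165 K.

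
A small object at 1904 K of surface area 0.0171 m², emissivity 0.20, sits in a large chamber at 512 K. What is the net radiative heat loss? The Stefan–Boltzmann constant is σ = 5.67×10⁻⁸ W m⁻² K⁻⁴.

Q ≈ 2540 W

Q = εσA(T⁴ − T_s⁴). T⁴ − T_s⁴ = (1904)⁴ − (512)⁴ = 1.31×10^13 − 6.87×10^10 = 1.31×10^13 K⁴.
Q = 0.20 × 5.67×10⁻⁸ × 0.0171 × 1.31×10^13 = 2540 W.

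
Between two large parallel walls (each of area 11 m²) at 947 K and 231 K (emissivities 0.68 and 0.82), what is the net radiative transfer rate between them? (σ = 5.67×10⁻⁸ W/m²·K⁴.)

Q ≈ 2.96×10^5 W

For two large parallel gray plates, q = σ(T₁⁴ − T₂⁴) / (1/ε₁ + 1/ε₂ − 1).
1/ε₁ + 1/ε₂ − 1 = 1/0.68 + 1/0.82 − 1 = 1.690.
T₁⁴ − T₂⁴ = 8.04×10^11 − 2.85×10^9 = 8.01×10^11 K⁴.
q = 5.67×10⁻⁸ × 8.01×10^11 / 1.690 = 26900 W/m².
Q = q·A = 26900 × 11 = 2.96×10^5 W.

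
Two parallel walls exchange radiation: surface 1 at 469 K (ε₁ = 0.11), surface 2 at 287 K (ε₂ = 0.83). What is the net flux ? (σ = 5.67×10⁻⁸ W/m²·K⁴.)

For two large parallel gray plates, q = σ(T₁⁴ − T₂⁴) / (1/ε₁ + 1/ε₂ − 1).
1/ε₁ + 1/ε₂ − 1 = 1/0.11 + 1/0.83 − 1 = 9.296.
T₁⁴ − T₂⁴ = 4.84×10^10 − 6.78×10^9 = 4.16×10^10 K⁴.
q = 5.67×10⁻⁸ × 4.16×10^10 / 9.296 = 254 W/m².

q ≈ 254 W/m²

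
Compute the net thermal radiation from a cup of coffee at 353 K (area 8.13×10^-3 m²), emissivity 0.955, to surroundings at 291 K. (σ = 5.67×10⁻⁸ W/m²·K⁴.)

Q = εσA(T⁴ − T_s⁴). T⁴ − T_s⁴ = (353)⁴ − (291)⁴ = 1.55×10^10 − 7.17×10^9 = 8.36×10^9 K⁴.
Q = 0.955 × 5.67×10⁻⁸ × 8.13×10^-3 × 8.36×10^9 = 3.68 W.

Q ≈ 3.68 W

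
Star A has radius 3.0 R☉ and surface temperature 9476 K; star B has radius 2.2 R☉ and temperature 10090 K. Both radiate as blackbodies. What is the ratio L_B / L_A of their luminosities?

L_B/L_A ≈ 0.691

L = 4πR²σT⁴ ∝ R²T⁴, so L_B/L_A = (2.2/3.0)² × (10090/9476)⁴ = 0.538 × 1.29 = 0.691.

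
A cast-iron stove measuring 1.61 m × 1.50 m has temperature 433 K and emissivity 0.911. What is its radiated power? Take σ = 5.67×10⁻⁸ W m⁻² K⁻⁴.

A = 1.61 × 1.50 = 2.42 m².
Stefan–Boltzmann: P = εσAT⁴ = 0.911 × 5.67×10⁻⁸ × 2.42 × (433)⁴ = 0.911 × 5.67×10⁻⁸ × 2.42 × 3.52×10^10.
P = 4390 W.

P ≈ 4390 W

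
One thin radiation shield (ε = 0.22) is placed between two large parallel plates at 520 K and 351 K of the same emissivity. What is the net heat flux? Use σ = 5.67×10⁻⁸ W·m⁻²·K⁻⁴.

q ≈ 203 W/m²

Each of the 2 gaps contributes resistance (2/ε − 1) = 2/0.22 − 1 = 8.091; total = 16.18.
q = σ(T₁⁴ − T₂⁴) / 16.18 = 5.67×10⁻⁸ × 5.79×10^10 / 16.18 = 203 W/m².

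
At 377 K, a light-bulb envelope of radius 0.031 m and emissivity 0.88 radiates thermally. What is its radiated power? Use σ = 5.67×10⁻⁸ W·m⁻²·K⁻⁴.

A = 4πr² = 4π × (0.031)² = 0.0121 m².
Stefan–Boltzmann: P = εσAT⁴ = 0.88 × 5.67×10⁻⁸ × 0.0121 × (377)⁴ = 0.88 × 5.67×10⁻⁸ × 0.0121 × 2.02×10^10.
P = 12.2 W.

P ≈ 12.2 W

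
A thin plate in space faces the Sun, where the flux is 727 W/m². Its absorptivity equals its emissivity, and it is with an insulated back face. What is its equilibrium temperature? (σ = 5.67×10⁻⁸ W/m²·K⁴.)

T ≈ 337 K

Absorbed flux αS = emitted flux εσT⁴ (one radiating face); with α = ε, T = (S/σ)^(1/4).
T = (727 / 5.67×10⁻⁸)^(1/4) = (1.28×10^10)^(1/4).
T = 337 K.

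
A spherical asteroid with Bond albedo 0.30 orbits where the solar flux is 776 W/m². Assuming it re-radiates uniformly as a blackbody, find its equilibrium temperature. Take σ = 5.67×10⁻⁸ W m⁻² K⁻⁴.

T ≈ 221 K

Power absorbed = (1−a)S·πR²; power emitted = 4πR²σT⁴. Equating and cancelling πR²:
T = ((1−a)S / 4σ)^(1/4) = (543 / (4 × 5.67×10⁻⁸))^(1/4) = (2.40×10^9)^(1/4).
T = 221 K.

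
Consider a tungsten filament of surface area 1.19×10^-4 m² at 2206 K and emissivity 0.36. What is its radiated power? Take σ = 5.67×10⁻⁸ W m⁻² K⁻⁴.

P ≈ 57.5 W

P = εσAT⁴ = 0.36 × 5.67×10⁻⁸ × 1.19×10^-4 × (2206)⁴ = 0.36 × 5.67×10⁻⁸ × 1.19×10^-4 × 2.37×10^13.
P = 57.5 W.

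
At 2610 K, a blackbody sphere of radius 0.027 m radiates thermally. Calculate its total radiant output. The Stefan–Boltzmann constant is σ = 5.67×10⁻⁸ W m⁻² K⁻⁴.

P ≈ 24100 W

A = 4πr² = 4π × (0.027)² = 9.16×10^-3 m².
P = σAT⁴ = 5.67×10⁻⁸ × 9.16×10^-3 × (2610)⁴ = 5.67×10⁻⁸ × 9.16×10^-3 × 4.64×10^13.
P = 24100 W.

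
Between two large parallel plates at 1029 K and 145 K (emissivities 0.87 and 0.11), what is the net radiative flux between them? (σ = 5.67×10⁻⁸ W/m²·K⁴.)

q ≈ 6880 W/m²

For two large parallel gray plates, q = σ(T₁⁴ − T₂⁴) / (1/ε₁ + 1/ε₂ − 1).
1/ε₁ + 1/ε₂ − 1 = 1/0.87 + 1/0.11 − 1 = 9.240.
T₁⁴ − T₂⁴ = 1.12×10^12 − 4.42×10^8 = 1.12×10^12 K⁴.
q = 5.67×10⁻⁸ × 1.12×10^12 / 9.240 = 6880 W/m².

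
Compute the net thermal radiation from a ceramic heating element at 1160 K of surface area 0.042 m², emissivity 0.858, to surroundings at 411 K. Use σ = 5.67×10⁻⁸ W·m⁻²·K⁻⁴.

Q ≈ 3640 W

Q = εσA(T⁴ − T_s⁴). T⁴ − T_s⁴ = (1160)⁴ − (411)⁴ = 1.81×10^12 − 2.85×10^10 = 1.78×10^12 K⁴.
Q = 0.858 × 5.67×10⁻⁸ × 0.0420 × 1.78×10^12 = 3640 W.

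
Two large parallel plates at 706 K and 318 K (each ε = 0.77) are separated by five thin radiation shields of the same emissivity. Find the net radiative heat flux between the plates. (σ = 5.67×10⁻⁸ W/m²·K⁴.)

Each of the 6 gaps contributes resistance (2/ε − 1) = 2/0.77 − 1 = 1.597; total = 9.584.
q = σ(T₁⁴ − T₂⁴) / 9.584 = 5.67×10⁻⁸ × 2.38×10^11 / 9.584 = 1410 W/m².

q ≈ 1410 W/m²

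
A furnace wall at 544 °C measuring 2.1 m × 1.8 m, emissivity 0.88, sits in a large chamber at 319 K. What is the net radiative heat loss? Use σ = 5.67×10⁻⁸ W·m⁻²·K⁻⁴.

Q ≈ 82100 W

A = 2.1 × 1.8 = 3.78 m².
Convert: 544 °C = 817 K.
Q = εσA(T⁴ − T_s⁴). T⁴ − T_s⁴ = (817)⁴ − (319)⁴ = 4.46×10^11 − 1.04×10^10 = 4.35×10^11 K⁴.
Q = 0.88 × 5.67×10⁻⁸ × 3.78 × 4.35×10^11 = 82100 W.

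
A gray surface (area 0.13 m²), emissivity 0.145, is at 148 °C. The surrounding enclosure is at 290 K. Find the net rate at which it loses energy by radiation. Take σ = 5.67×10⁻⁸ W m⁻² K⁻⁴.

Convert: 148 °C = 421 K.
Q = εσA(T⁴ − T_s⁴). T⁴ − T_s⁴ = (421)⁴ − (290)⁴ = 3.14×10^10 − 7.07×10^9 = 2.43×10^10 K⁴.
Q = 0.145 × 5.67×10⁻⁸ × 0.130 × 2.43×10^10 = 26.0 W.

Q ≈ 26.0 W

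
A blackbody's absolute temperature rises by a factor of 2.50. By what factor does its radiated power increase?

factor ≈ 39.1

P ∝ T⁴, so the power scales as (2.50)⁴ = 39.1.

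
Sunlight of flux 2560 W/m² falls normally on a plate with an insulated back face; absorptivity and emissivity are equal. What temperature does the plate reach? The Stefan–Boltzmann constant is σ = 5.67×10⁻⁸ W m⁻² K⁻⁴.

Absorbed flux αS = emitted flux εσT⁴ (one radiating face); with α = ε, T = (S/σ)^(1/4).
T = (2560 / 5.67×10⁻⁸)^(1/4) = (4.51×10^10)^(1/4).
T = 461 K.

T ≈ 461 K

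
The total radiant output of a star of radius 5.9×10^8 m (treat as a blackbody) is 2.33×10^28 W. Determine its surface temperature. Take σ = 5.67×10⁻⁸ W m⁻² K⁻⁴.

A = 4πr² = 4π × (5.9×10^8)² = 4.37×10^18 m².
From P = σAT⁴, T = (P / σA)^(1/4) = (2.33×10^28 / (5.67×10⁻⁸ × 4.37×10^18))^(1/4).
T = (9.39×10^16)^(1/4) = 17500 K.

T ≈ 17500 K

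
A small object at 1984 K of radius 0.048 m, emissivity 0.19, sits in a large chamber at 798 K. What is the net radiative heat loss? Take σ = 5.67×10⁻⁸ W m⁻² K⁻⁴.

Q ≈ 4710 W

A = 4πr² = 4π × (0.048)² = 0.0290 m².
Q = εσA(T⁴ − T_s⁴). T⁴ − T_s⁴ = (1984)⁴ − (798)⁴ = 1.55×10^13 − 4.06×10^11 = 1.51×10^13 K⁴.
Q = 0.19 × 5.67×10⁻⁸ × 0.0290 × 1.51×10^13 = 4710 W.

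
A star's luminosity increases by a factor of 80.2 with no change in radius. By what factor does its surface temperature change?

factor ≈ 2.99

P ∝ T⁴ ⇒ T ∝ P^(1/4), so T scales by (80.2)^(1/4) = 2.99.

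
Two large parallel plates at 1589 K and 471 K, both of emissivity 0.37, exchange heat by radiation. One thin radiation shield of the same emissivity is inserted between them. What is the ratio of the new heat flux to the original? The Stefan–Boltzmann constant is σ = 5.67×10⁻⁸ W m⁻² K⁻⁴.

With N identical shields there are N+1 = 2 gaps in series, each with the same radiative resistance, so the flux falls to 1/(N+1) of its unshielded value.

ratio ≈ 0.500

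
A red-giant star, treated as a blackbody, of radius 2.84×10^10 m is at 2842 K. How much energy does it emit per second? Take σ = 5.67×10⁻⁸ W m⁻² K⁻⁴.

P ≈ 3.75×10^28 W

A = 4πr² = 4π × (2.84×10^10)² = 1.01×10^22 m².
P = σAT⁴ = 5.67×10⁻⁸ × 1.01×10^22 × (2842)⁴ = 5.67×10⁻⁸ × 1.01×10^22 × 6.52×10^13.
P = 3.75×10^28 W.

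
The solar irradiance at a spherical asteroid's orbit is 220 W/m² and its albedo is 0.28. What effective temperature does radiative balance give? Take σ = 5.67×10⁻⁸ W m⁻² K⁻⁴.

Power absorbed = (1−a)S·πR²; power emitted = 4πR²σT⁴. Equating and cancelling πR²:
T = ((1−a)S / 4σ)^(1/4) = (158 / (4 × 5.67×10⁻⁸))^(1/4) = (6.98×10^8)^(1/4).
T = 163 K.

T ≈ 163 K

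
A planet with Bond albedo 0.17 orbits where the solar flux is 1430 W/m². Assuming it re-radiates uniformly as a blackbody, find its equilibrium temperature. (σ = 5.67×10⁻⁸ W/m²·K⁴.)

T ≈ 269 K

Power absorbed = (1−a)S·πR²; power emitted = 4πR²σT⁴. Equating and cancelling πR²:
T = ((1−a)S / 4σ)^(1/4) = (1190 / (4 × 5.67×10⁻⁸))^(1/4) = (5.23×10^9)^(1/4).
T = 269 K.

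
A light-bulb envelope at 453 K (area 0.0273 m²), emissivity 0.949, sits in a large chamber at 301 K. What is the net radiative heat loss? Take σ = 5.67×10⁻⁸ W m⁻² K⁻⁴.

Q = εσA(T⁴ − T_s⁴). T⁴ − T_s⁴ = (453)⁴ − (301)⁴ = 4.21×10^10 − 8.21×10^9 = 3.39×10^10 K⁴.
Q = 0.949 × 5.67×10⁻⁸ × 0.0273 × 3.39×10^10 = 49.8 W.

Q ≈ 49.8 W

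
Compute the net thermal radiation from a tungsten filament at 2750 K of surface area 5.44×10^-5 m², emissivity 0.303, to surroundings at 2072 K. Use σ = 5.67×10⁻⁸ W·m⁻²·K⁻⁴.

Q = εσA(T⁴ − T_s⁴). T⁴ − T_s⁴ = (2750)⁴ − (2072)⁴ = 5.72×10^13 − 1.84×10^13 = 3.88×10^13 K⁴.
Q = 0.303 × 5.67×10⁻⁸ × 5.44×10^-5 × 3.88×10^13 = 36.2 W.

Q ≈ 36.2 W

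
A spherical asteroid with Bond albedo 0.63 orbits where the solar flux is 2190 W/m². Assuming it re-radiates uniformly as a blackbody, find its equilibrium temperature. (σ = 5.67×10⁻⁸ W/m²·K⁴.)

T ≈ 244 K

Power absorbed = (1−a)S·πR²; power emitted = 4πR²σT⁴. Equating and cancelling πR²:
T = ((1−a)S / 4σ)^(1/4) = (810 / (4 × 5.67×10⁻⁸))^(1/4) = (3.57×10^9)^(1/4).
T = 244 K.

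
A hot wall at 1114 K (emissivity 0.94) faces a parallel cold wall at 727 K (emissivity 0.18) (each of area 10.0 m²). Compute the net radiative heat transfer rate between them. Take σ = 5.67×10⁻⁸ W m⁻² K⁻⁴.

Q ≈ 1.27×10^5 W

For two large parallel gray plates, q = σ(T₁⁴ − T₂⁴) / (1/ε₁ + 1/ε₂ − 1).
1/ε₁ + 1/ε₂ − 1 = 1/0.94 + 1/0.18 − 1 = 5.619.
T₁⁴ − T₂⁴ = 1.54×10^12 − 2.79×10^11 = 1.26×10^12 K⁴.
q = 5.67×10⁻⁸ × 1.26×10^12 / 5.619 = 12700 W/m².
Q = q·A = 12700 × 10.0 = 1.27×10^5 W.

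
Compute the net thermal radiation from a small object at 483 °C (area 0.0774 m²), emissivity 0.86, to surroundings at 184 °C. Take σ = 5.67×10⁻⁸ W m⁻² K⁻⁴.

Q ≈ 1070 W

Convert: 483 °C = 756 K; 184 °C = 457 K.
Q = εσA(T⁴ − T_s⁴). T⁴ − T_s⁴ = (756)⁴ − (457)⁴ = 3.27×10^11 − 4.36×10^10 = 2.83×10^11 K⁴.
Q = 0.86 × 5.67×10⁻⁸ × 0.0774 × 2.83×10^11 = 1070 W.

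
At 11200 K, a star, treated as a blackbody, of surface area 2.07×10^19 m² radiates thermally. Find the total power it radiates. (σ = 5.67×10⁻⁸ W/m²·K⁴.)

P = σAT⁴ = 5.67×10⁻⁸ × 2.07×10^19 × (11200)⁴ = 5.67×10⁻⁸ × 2.07×10^19 × 1.57×10^16.
P = 1.85×10^28 W.

P ≈ 1.85×10^28 W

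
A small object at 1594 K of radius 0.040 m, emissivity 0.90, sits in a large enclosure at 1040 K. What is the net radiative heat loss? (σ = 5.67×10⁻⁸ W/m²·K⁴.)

Q ≈ 5420 W

A = 4πr² = 4π × (0.040)² = 0.0201 m².
Q = εσA(T⁴ − T_s⁴). T⁴ − T_s⁴ = (1594)⁴ − (1040)⁴ = 6.46×10^12 − 1.17×10^12 = 5.29×10^12 K⁴.
Q = 0.90 × 5.67×10⁻⁸ × 0.0201 × 5.29×10^12 = 5420 W.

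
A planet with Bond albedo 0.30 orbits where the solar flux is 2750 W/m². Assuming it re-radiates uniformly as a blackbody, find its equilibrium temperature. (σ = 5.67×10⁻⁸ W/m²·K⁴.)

T ≈ 304 K

Power absorbed = (1−a)S·πR²; power emitted = 4πR²σT⁴. Equating and cancelling πR²:
T = ((1−a)S / 4σ)^(1/4) = (1920 / (4 × 5.67×10⁻⁸))^(1/4) = (8.49×10^9)^(1/4).
T = 304 K.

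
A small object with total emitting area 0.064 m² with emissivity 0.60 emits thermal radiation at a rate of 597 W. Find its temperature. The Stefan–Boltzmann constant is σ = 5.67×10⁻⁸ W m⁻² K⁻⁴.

From P = εσAT⁴, T = (P / εσA)^(1/4) = (597 / (0.60 × 5.67×10⁻⁸ × 0.0640))^(1/4).
T = (2.74×10^11)^(1/4) = 724 K.

T ≈ 724 K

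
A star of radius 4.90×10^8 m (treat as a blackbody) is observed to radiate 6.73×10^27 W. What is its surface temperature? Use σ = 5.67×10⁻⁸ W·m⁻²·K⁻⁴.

T ≈ 14100 K

A = 4πr² = 4π × (4.90×10^8)² = 3.02×10^18 m².
From P = σAT⁴, T = (P / σA)^(1/4) = (6.73×10^27 / (5.67×10⁻⁸ × 3.02×10^18))^(1/4).
T = (3.93×10^16)^(1/4) = 14100 K.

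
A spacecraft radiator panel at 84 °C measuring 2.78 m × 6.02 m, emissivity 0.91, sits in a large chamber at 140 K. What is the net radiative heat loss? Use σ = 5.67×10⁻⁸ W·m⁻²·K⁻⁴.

Q ≈ 13700 W

A = 2.78 × 6.02 = 16.7 m².
Convert: 84 °C = 357 K.
Q = εσA(T⁴ − T_s⁴). T⁴ − T_s⁴ = (357)⁴ − (140)⁴ = 1.62×10^10 − 3.84×10^8 = 1.59×10^10 K⁴.
Q = 0.91 × 5.67×10⁻⁸ × 16.7 × 1.59×10^10 = 13700 W.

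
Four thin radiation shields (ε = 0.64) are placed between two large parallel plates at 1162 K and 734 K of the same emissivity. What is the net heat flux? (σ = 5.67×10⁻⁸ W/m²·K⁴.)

q ≈ 8180 W/m²

Each of the 5 gaps contributes resistance (2/ε − 1) = 2/0.64 − 1 = 2.125; total = 10.62.
q = σ(T₁⁴ − T₂⁴) / 10.62 = 5.67×10⁻⁸ × 1.53×10^12 / 10.62 = 8180 W/m².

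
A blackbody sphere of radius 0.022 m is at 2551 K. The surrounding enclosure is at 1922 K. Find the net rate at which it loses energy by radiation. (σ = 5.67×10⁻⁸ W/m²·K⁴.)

A = 4πr² = 4π × (0.022)² = 6.08×10^-3 m².
Q = σA(T⁴ − T_s⁴). T⁴ − T_s⁴ = (2551)⁴ − (1922)⁴ = 4.23×10^13 − 1.36×10^13 = 2.87×10^13 K⁴.
Q = 5.67×10⁻⁸ × 6.08×10^-3 × 2.87×10^13 = 9900 W.

Q ≈ 9900 W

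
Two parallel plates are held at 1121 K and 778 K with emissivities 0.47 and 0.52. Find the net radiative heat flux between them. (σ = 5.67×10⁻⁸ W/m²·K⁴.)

q ≈ 22500 W/m²

For two large parallel gray plates, q = σ(T₁⁴ − T₂⁴) / (1/ε₁ + 1/ε₂ − 1).
1/ε₁ + 1/ε₂ − 1 = 1/0.47 + 1/0.52 − 1 = 3.051.
T₁⁴ − T₂⁴ = 1.58×10^12 − 3.66×10^11 = 1.21×10^12 K⁴.
q = 5.67×10⁻⁸ × 1.21×10^12 / 3.051 = 22500 W/m².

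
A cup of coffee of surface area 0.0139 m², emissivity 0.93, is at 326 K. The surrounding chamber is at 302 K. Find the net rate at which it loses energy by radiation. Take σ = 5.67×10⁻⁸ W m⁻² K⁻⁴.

Q = εσA(T⁴ − T_s⁴). T⁴ − T_s⁴ = (326)⁴ − (302)⁴ = 1.13×10^10 − 8.32×10^9 = 2.98×10^9 K⁴.
Q = 0.93 × 5.67×10⁻⁸ × 0.0139 × 2.98×10^9 = 2.18 W.

Q ≈ 2.18 W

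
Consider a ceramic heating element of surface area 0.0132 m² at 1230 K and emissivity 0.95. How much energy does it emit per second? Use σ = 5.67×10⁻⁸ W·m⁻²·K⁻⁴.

P = εσAT⁴ = 0.95 × 5.67×10⁻⁸ × 0.0132 × (1230)⁴ = 0.95 × 5.67×10⁻⁸ × 0.0132 × 2.29×10^12.
P = 1630 W.

P ≈ 1630 W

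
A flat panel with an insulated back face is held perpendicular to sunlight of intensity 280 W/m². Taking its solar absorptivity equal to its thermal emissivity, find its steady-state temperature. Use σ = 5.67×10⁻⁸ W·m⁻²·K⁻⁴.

T ≈ 265 K

Absorbed flux αS = emitted flux εσT⁴ (one radiating face); with α = ε, T = (S/σ)^(1/4).
T = (280 / 5.67×10⁻⁸)^(1/4) = (4.94×10^9)^(1/4).
T = 265 K.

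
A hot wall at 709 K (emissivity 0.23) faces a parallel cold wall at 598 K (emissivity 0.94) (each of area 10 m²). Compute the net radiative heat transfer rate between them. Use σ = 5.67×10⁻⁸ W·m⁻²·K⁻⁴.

Q ≈ 16000 W

For two large parallel gray plates, q = σ(T₁⁴ − T₂⁴) / (1/ε₁ + 1/ε₂ − 1).
1/ε₁ + 1/ε₂ − 1 = 1/0.23 + 1/0.94 − 1 = 4.412.
T₁⁴ − T₂⁴ = 2.53×10^11 − 1.28×10^11 = 1.25×10^11 K⁴.
q = 5.67×10⁻⁸ × 1.25×10^11 / 4.412 = 1600 W/m².
Q = q·A = 1600 × 10 = 16000 W.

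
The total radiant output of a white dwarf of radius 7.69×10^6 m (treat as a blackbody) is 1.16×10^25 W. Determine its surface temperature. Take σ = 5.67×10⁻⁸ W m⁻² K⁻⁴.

T ≈ 22900 K

A = 4πr² = 4π × (7.69×10^6)² = 7.43×10^14 m².
From P = σAT⁴, T = (P / σA)^(1/4) = (1.16×10^25 / (5.67×10⁻⁸ × 7.43×10^14))^(1/4).
T = (2.75×10^17)^(1/4) = 22900 K.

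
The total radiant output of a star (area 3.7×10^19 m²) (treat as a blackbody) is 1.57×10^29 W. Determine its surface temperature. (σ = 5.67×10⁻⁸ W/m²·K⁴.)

From P = σAT⁴, T = (P / σA)^(1/4) = (1.57×10^29 / (5.67×10⁻⁸ × 3.70×10^19))^(1/4).
T = (7.48×10^16)^(1/4) = 16500 K.

T ≈ 16500 K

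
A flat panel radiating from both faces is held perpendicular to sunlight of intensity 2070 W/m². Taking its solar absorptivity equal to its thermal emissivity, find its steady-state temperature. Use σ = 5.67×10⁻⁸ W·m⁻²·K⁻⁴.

Absorbed flux αS = emitted flux 2εσT⁴ per unit area; with α = ε this gives T = (S/2σ)^(1/4).
T = (2070 / (2 × 5.67×10⁻⁸))^(1/4) = (1.83×10^10)^(1/4).
T = 368 K.

T ≈ 368 K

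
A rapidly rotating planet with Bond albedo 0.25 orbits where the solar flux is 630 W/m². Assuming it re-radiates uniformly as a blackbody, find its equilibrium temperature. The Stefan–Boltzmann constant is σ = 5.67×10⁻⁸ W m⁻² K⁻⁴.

T ≈ 214 K

Power absorbed = (1−a)S·πR²; power emitted = 4πR²σT⁴. Equating and cancelling πR²:
T = ((1−a)S / 4σ)^(1/4) = (472 / (4 × 5.67×10⁻⁸))^(1/4) = (2.08×10^9)^(1/4).
T = 214 K.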